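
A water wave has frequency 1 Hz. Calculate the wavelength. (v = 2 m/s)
λ = v/f = 2 m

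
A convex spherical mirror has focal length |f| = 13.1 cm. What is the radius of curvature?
R = 2|f| = 26.2 cm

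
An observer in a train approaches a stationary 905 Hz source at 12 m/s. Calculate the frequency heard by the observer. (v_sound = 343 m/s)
f_obs = f·(v + v_o)/v = 936.7 Hz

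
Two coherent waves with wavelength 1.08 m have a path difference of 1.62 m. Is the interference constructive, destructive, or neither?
destructive — path difference = 1.5λ, an odd multiple of λ/2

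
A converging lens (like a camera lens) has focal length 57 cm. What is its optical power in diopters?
P = 1/f = 1.754 D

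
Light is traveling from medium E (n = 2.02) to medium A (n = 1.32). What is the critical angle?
θc = arcsin(n₂/n₁) = 40.8°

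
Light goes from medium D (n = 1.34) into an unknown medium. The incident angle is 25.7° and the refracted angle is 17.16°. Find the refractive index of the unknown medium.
n₂ = n₁·sin θ₁ / sin θ₂ = 1.97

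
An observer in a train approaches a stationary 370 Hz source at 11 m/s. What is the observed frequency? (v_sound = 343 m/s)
f_obs = f·(v + v_o)/v = 381.9 Hz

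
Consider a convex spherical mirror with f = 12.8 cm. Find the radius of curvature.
R = 2|f| = 25.6 cm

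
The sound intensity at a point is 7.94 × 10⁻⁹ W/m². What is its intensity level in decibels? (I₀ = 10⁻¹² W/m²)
β = 10·log₁₀(I/I₀) = 39 dB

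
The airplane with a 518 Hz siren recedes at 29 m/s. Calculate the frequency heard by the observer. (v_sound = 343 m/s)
f_obs = f·v/(v + v_s) = 477.6 Hz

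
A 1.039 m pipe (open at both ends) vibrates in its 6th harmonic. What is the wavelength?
λₙ = 2L/n = 0.3463 m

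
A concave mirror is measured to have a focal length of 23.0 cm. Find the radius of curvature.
R = 2|f| = 46 cm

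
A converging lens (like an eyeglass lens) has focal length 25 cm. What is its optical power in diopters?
P = 1/f = 4 D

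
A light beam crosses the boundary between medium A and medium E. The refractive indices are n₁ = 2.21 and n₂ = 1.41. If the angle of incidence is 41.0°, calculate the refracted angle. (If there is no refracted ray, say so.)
sin θ₂ = (n₁/n₂)·sin θ₁ = 1.028 > 1, so there is no refracted ray — the light undergoes total internal reflection.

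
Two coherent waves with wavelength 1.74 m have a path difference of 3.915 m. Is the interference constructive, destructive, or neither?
neither (partial) — path difference = 2.25λ, neither a whole number of wavelengths nor an odd multiple of λ/2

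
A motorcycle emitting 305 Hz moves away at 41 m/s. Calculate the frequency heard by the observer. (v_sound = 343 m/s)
f_obs = f·v/(v + v_s) = 272.4 Hz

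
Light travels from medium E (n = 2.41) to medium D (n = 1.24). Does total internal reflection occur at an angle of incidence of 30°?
θc = arcsin(n₂/n₁) = 30.97°; 30° < θc, so no — the ray refracts.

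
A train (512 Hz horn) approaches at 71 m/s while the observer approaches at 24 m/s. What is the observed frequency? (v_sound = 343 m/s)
f_obs = f·(v + v_o)/(v − v_s) = 690.8 Hz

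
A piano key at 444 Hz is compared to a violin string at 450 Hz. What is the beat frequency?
6 Hz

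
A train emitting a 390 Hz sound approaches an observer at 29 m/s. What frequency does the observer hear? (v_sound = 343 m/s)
f_obs = f·v/(v − v_s) = 426 Hz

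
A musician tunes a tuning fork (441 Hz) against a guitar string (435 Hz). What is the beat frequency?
6 Hz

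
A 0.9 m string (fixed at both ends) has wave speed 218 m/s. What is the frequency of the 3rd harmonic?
fₙ = nv/(2L) = 363.3 Hz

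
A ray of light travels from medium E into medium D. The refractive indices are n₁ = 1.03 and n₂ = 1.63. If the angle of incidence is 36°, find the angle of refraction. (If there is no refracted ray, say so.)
sin θ₂ = (n₁/n₂)·sin θ₁ = 0.3714 → θ₂ = 21.8°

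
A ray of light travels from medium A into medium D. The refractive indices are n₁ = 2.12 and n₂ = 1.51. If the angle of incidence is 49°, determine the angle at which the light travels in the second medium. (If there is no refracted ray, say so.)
sin θ₂ = (n₁/n₂)·sin θ₁ = 1.06 > 1, so there is no refracted ray — the light undergoes total internal reflection.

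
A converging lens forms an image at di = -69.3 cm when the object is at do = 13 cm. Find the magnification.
M = −di/do = 5.331 (upright image)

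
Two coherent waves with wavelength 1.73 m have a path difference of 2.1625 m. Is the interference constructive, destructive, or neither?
neither (partial) — path difference = 1.25λ, neither a whole number of wavelengths nor an odd multiple of λ/2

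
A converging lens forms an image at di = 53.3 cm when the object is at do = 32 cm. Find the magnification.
M = −di/do = -1.666 (inverted image)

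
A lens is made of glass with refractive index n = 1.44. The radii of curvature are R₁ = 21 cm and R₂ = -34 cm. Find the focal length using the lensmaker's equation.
1/f = (n − 1)(1/R₁ − 1/R₂) → f = 29.5 cm (converging lens)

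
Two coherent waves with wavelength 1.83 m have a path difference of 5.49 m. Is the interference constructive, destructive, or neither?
constructive — path difference = 3λ, a whole number of wavelengths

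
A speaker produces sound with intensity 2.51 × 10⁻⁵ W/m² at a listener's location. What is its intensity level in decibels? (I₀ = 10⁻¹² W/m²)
β = 10·log₁₀(I/I₀) = 74 dB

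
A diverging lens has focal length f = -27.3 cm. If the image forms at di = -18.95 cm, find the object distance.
1/do = 1/f − 1/di → do = 61.96 cm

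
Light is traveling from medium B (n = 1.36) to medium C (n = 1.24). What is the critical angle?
θc = arcsin(n₂/n₁) = 65.75°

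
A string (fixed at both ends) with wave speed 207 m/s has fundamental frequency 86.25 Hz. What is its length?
L = v/(2f₁) = 1.2 m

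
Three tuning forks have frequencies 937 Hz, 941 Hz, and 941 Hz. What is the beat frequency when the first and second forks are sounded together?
4 Hz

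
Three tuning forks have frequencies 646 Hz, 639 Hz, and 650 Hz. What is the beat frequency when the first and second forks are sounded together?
7 Hz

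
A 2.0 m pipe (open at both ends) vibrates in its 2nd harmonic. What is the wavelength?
λₙ = 2L/n = 2 m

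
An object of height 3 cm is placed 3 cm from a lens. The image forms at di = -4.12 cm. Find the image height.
hi = (-di/do) × ho = 4.12 cm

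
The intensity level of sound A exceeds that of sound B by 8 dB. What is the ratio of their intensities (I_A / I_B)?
I_A/I_B = 10^(Δβ/10) = 6.31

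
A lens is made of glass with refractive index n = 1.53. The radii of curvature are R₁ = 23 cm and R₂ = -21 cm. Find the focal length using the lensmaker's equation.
1/f = (n − 1)(1/R₁ − 1/R₂) → f = 20.71 cm (converging lens)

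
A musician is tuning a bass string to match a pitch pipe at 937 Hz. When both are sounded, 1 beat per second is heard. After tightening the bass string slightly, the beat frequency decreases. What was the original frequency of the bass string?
936 Hz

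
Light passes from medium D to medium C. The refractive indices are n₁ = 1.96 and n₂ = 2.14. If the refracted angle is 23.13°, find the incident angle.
sin θ₁ = (n₂/n₁)·sin θ₂ → θ₁ = 25.4°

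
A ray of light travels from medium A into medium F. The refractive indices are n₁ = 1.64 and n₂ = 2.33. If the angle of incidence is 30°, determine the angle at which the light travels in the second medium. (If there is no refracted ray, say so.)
sin θ₂ = (n₁/n₂)·sin θ₁ = 0.3519 → θ₂ = 20.61°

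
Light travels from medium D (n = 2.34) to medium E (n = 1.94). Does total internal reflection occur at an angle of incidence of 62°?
θc = arcsin(n₂/n₁) = 56°; 62° > θc, so yes — total internal reflection.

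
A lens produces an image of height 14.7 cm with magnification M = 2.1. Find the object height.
ho = |hi|/|M| = 7 cm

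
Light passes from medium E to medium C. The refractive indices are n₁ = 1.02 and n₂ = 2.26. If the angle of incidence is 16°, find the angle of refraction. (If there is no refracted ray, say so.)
sin θ₂ = (n₁/n₂)·sin θ₁ = 0.1244 → θ₂ = 7.146°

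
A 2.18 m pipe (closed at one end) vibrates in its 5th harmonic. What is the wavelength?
λₙ = 4L/n = 1.744 m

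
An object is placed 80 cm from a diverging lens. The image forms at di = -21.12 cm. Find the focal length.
1/f = 1/do + 1/di → f = -28.7 cm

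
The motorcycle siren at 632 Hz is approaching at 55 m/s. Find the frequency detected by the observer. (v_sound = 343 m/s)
f_obs = f·v/(v − v_s) = 752.7 Hz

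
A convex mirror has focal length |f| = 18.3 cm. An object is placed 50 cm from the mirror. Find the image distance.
f = −18.3 cm (convex); 1/di = 1/f − 1/do → di = -13.4 cm (virtual image, behind mirror)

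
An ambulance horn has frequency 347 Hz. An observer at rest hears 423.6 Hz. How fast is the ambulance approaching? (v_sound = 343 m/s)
v_s = v·(1 − f/f_obs) = 62.03 m/s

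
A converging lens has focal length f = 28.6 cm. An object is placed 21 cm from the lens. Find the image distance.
1/di = 1/f − 1/do → di = -79.03 cm (virtual image)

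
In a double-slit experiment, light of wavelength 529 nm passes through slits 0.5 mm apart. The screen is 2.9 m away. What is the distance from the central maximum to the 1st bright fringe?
y = mλL/d = 3.068 mm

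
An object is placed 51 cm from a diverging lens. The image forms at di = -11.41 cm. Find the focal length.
1/f = 1/do + 1/di → f = -14.7 cm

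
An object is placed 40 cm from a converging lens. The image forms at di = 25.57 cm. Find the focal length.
1/f = 1/do + 1/di → f = 15.6 cm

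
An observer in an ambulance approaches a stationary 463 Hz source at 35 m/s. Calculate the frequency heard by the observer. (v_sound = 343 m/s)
f_obs = f·(v + v_o)/v = 510.2 Hz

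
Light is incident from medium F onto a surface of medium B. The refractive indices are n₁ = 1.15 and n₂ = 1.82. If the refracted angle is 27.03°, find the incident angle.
sin θ₁ = (n₂/n₁)·sin θ₂ → θ₁ = 45.99°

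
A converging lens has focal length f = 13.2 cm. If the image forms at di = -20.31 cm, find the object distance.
1/do = 1/f − 1/di → do = 8 cm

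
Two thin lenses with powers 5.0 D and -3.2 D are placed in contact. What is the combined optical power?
P_total = P₁ + P₂ = 1.8 D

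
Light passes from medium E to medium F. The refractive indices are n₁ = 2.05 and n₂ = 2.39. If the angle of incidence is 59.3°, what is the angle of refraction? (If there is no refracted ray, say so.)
sin θ₂ = (n₁/n₂)·sin θ₁ = 0.7375 → θ₂ = 47.52°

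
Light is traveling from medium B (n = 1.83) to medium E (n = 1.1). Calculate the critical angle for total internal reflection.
θc = arcsin(n₂/n₁) = 36.95°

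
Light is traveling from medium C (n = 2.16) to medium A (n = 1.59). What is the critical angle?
θc = arcsin(n₂/n₁) = 47.4°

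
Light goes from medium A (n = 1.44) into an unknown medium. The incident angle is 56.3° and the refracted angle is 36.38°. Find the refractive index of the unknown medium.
n₂ = n₁·sin θ₁ / sin θ₂ = 2.02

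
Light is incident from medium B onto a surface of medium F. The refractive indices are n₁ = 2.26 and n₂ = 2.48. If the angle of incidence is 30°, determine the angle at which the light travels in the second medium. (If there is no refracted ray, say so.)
sin θ₂ = (n₁/n₂)·sin θ₁ = 0.4556 → θ₂ = 27.11°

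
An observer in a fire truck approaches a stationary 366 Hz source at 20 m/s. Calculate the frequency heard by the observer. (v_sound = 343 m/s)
f_obs = f·(v + v_o)/v = 387.3 Hz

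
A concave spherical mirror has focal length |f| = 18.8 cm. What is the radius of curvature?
R = 2|f| = 37.6 cm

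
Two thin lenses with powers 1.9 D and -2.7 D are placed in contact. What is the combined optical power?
P_total = P₁ + P₂ = -0.8 D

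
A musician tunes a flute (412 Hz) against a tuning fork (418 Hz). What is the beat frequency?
6 Hz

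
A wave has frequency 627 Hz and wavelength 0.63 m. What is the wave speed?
v = fλ = 395 m/s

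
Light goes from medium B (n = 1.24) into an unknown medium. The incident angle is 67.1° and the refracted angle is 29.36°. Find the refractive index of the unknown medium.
n₂ = n₁·sin θ₁ / sin θ₂ = 2.33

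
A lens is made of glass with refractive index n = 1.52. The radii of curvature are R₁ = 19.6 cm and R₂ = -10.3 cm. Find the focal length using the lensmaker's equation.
1/f = (n − 1)(1/R₁ − 1/R₂) → f = 12.98 cm (converging lens)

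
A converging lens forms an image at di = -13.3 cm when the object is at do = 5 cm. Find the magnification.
M = −di/do = 2.66 (upright image)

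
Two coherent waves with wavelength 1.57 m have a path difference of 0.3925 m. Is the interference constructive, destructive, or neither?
neither (partial) — path difference = 0.25λ, neither a whole number of wavelengths nor an odd multiple of λ/2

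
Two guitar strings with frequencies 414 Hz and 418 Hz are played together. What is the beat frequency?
4 Hz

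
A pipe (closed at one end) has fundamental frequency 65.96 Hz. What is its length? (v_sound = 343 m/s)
L = v/(4f₁) = 1.3 m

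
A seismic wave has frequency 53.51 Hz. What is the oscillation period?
T = 1/f = 0.01869 s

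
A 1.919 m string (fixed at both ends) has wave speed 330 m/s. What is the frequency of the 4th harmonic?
fₙ = nv/(2L) = 343.9 Hz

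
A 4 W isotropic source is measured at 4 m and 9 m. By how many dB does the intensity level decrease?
Δβ = 20·log₁₀(r₂/r₁) = 7.044 dB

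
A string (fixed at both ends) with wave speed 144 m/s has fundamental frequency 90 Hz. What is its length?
L = v/(2f₁) = 0.8 m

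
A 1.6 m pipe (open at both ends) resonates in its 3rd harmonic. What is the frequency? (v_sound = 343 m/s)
fₙ = nv/(2L) = 321.6 Hz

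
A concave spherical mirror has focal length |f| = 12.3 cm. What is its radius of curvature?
R = 2|f| = 24.6 cm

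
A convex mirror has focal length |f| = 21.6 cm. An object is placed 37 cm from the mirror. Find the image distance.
f = −21.6 cm (convex); 1/di = 1/f − 1/do → di = -13.64 cm (virtual image, behind mirror)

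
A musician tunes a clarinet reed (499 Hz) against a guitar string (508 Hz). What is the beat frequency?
9 Hz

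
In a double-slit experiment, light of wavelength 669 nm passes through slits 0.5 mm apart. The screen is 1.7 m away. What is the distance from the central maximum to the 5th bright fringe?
y = mλL/d = 11.37 mm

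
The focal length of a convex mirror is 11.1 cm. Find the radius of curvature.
R = 2|f| = 22.2 cm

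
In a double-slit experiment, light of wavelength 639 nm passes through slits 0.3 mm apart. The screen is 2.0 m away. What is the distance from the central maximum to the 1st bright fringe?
y = mλL/d = 4.26 mm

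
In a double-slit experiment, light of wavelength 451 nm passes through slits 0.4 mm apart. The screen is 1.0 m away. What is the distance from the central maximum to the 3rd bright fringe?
y = mλL/d = 3.382 mm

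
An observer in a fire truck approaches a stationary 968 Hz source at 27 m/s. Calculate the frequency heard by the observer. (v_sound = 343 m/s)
f_obs = f·(v + v_o)/v = 1044 Hz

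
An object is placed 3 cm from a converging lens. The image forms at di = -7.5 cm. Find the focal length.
1/f = 1/do + 1/di → f = 5 cm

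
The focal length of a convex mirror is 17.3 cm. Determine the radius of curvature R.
R = 2|f| = 34.6 cm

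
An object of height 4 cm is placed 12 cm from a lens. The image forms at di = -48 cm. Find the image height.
hi = (-di/do) × ho = 16 cm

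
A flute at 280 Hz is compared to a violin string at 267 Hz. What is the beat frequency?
13 Hz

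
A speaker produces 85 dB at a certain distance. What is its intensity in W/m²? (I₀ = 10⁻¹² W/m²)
I = I₀·10^(β/10) = 3.16 × 10⁻⁴ W/m²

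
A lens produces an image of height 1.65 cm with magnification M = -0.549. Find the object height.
ho = |hi|/|M| = 3.005 cm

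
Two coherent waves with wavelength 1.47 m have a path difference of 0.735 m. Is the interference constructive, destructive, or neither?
destructive — path difference = 0.5λ, an odd multiple of λ/2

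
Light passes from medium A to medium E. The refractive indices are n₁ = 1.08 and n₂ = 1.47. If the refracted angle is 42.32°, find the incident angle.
sin θ₁ = (n₂/n₁)·sin θ₂ → θ₁ = 66.4°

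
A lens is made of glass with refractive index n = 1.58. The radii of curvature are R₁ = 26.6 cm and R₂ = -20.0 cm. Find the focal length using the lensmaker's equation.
1/f = (n − 1)(1/R₁ − 1/R₂) → f = 19.68 cm (converging lens)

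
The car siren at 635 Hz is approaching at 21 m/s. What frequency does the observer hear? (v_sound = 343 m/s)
f_obs = f·v/(v − v_s) = 676.4 Hz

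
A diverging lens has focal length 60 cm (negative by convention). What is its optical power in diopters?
P = 1/f = -1.667 D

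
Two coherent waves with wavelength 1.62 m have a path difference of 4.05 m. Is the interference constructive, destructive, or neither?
destructive — path difference = 2.5λ, an odd multiple of λ/2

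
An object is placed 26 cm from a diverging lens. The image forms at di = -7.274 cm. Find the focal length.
1/f = 1/do + 1/di → f = -10.1 cm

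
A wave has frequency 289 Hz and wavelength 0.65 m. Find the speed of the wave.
v = fλ = 187.8 m/s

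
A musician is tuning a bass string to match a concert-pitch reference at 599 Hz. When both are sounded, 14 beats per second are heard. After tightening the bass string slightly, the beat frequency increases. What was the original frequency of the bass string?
613 Hz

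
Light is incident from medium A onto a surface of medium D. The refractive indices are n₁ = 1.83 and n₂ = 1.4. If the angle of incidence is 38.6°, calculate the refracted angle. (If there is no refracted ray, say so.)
sin θ₂ = (n₁/n₂)·sin θ₁ = 0.8155 → θ₂ = 54.64°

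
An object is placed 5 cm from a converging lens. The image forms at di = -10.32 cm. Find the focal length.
1/f = 1/do + 1/di → f = 9.699 cm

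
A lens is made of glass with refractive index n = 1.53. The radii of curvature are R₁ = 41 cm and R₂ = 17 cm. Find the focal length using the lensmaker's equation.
1/f = (n − 1)(1/R₁ − 1/R₂) → f = -54.8 cm (diverging lens)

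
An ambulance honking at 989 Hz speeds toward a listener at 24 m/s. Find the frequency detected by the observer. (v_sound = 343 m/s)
f_obs = f·v/(v − v_s) = 1063 Hz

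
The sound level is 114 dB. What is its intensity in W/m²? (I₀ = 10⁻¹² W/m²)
I = I₀·10^(β/10) = 2.51 × 10⁻¹ W/m²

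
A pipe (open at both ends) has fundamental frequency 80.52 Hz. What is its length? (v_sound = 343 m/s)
L = v/(2f₁) = 2.13 m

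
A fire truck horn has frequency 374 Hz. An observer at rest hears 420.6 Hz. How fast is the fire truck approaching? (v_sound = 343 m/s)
v_s = v·(1 − f/f_obs) = 38 m/s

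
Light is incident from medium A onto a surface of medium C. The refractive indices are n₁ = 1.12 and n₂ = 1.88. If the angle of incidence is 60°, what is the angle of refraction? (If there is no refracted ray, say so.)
sin θ₂ = (n₁/n₂)·sin θ₁ = 0.5159 → θ₂ = 31.06°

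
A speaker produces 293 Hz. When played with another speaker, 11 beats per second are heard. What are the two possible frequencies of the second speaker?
f₂ = 293 ± 11 Hz → 304 Hz or 282 Hz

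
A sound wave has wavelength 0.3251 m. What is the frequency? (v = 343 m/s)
f = v/λ = 1055 Hz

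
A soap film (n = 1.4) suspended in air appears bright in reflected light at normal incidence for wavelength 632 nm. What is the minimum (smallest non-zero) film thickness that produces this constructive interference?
2nt = (m − ½)λ with m = 1 → t = (m − ½)λ/(2n) = 112.9 nm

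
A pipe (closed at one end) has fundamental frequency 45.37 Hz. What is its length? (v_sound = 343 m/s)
L = v/(4f₁) = 1.89 m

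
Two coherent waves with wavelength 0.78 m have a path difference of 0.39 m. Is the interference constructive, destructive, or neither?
destructive — path difference = 0.5λ, an odd multiple of λ/2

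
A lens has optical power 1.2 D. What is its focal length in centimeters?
f = 1/P = 83.33 cm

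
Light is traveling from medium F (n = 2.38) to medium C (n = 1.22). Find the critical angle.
θc = arcsin(n₂/n₁) = 30.84°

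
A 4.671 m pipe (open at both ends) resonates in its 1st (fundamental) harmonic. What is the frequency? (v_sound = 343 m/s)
fₙ = nv/(2L) = 36.72 Hz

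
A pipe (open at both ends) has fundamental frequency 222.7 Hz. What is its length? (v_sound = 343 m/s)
L = v/(2f₁) = 0.7701 m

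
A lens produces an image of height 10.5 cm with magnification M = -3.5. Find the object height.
ho = |hi|/|M| = 3 cm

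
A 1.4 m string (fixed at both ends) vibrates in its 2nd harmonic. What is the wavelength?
λₙ = 2L/n = 1.4 m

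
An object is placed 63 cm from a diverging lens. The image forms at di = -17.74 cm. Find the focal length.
1/f = 1/do + 1/di → f = -24.69 cm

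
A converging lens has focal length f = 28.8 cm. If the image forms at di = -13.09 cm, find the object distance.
1/do = 1/f − 1/di → do = 9 cm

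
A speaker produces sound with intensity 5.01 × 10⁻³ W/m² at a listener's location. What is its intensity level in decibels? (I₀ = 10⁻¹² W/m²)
β = 10·log₁₀(I/I₀) = 97 dB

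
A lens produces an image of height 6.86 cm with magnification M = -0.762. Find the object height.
ho = |hi|/|M| = 9.003 cm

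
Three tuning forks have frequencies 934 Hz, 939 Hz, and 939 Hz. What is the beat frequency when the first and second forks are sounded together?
5 Hz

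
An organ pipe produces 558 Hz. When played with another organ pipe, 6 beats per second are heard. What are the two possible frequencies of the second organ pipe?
f₂ = 558 ± 6 Hz → 564 Hz or 552 Hz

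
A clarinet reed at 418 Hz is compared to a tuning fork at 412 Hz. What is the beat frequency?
6 Hz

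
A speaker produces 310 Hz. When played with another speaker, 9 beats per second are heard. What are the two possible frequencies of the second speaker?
f₂ = 310 ± 9 Hz → 319 Hz or 301 Hz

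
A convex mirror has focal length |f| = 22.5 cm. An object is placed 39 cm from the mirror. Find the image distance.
f = −22.5 cm (convex); 1/di = 1/f − 1/do → di = -14.27 cm (virtual image, behind mirror)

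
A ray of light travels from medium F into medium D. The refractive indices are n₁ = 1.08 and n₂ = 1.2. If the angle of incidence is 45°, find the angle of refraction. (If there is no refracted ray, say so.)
sin θ₂ = (n₁/n₂)·sin θ₁ = 0.6364 → θ₂ = 39.52°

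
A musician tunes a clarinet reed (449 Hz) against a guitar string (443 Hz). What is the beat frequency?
6 Hz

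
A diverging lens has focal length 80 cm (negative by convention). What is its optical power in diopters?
P = 1/f = -1.25 D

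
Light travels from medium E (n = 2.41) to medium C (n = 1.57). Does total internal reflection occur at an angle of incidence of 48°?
θc = arcsin(n₂/n₁) = 40.65°; 48° > θc, so yes — total internal reflection.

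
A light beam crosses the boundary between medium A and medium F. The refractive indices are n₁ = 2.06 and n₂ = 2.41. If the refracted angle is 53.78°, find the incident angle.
sin θ₁ = (n₂/n₁)·sin θ₂ → θ₁ = 70.7°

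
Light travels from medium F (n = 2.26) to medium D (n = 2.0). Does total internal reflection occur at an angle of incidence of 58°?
θc = arcsin(n₂/n₁) = 62.25°; 58° < θc, so no — the ray refracts.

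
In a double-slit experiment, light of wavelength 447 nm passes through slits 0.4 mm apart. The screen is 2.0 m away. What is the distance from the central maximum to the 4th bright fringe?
y = mλL/d = 8.94 mm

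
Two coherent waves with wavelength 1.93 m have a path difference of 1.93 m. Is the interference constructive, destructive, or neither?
constructive — path difference = 1λ, a whole number of wavelengths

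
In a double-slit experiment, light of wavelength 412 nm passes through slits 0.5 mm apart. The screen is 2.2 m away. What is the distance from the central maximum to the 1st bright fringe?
y = mλL/d = 1.813 mm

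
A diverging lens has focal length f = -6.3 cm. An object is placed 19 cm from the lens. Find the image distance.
1/di = 1/f − 1/do → di = -4.731 cm (virtual image)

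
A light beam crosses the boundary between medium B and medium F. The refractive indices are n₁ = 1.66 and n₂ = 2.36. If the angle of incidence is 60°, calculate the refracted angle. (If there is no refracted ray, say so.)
sin θ₂ = (n₁/n₂)·sin θ₁ = 0.6092 → θ₂ = 37.53°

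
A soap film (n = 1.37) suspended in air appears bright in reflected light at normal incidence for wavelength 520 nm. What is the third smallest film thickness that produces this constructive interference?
2nt = (m − ½)λ with m = 3 → t = (m − ½)λ/(2n) = 474.5 nm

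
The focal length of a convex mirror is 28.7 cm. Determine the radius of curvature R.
R = 2|f| = 57.4 cm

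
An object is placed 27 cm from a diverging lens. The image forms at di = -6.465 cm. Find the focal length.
1/f = 1/do + 1/di → f = -8.5 cm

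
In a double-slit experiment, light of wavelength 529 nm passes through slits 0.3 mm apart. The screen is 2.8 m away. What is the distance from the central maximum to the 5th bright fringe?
y = mλL/d = 24.69 mm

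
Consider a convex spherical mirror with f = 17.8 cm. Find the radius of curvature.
R = 2|f| = 35.6 cm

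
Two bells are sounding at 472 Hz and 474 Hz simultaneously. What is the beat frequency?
2 Hz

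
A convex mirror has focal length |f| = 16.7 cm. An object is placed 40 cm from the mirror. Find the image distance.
f = −16.7 cm (convex); 1/di = 1/f − 1/do → di = -11.78 cm (virtual image, behind mirror)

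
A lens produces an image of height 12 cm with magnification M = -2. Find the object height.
ho = |hi|/|M| = 6 cm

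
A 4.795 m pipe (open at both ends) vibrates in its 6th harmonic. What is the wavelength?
λₙ = 2L/n = 1.598 m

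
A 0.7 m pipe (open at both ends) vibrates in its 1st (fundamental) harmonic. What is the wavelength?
λₙ = 2L/n = 1.4 m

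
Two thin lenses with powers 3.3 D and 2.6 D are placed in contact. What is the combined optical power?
P_total = P₁ + P₂ = 5.9 D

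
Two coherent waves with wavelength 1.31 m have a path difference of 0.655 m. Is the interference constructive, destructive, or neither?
destructive — path difference = 0.5λ, an odd multiple of λ/2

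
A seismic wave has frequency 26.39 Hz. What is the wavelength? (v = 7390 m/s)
λ = v/f = 280 m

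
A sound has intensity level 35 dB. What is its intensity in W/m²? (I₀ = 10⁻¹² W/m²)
I = I₀·10^(β/10) = 3.16 × 10⁻⁹ W/m²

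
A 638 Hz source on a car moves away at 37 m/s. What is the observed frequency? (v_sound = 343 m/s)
f_obs = f·v/(v + v_s) = 575.9 Hz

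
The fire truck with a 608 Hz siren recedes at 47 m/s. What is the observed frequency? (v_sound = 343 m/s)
f_obs = f·v/(v + v_s) = 534.7 Hz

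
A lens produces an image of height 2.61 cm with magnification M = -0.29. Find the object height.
ho = |hi|/|M| = 9 cm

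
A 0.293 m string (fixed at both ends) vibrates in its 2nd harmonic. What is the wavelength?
λₙ = 2L/n = 0.293 m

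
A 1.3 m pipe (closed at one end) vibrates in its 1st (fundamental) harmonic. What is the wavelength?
λₙ = 4L/n = 5.2 m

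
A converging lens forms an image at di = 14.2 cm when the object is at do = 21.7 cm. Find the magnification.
M = −di/do = -0.6544 (inverted image)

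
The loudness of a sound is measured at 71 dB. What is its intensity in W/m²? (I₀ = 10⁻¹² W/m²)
I = I₀·10^(β/10) = 1.26 × 10⁻⁵ W/m²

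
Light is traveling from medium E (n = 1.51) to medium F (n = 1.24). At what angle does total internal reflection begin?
θc = arcsin(n₂/n₁) = 55.2°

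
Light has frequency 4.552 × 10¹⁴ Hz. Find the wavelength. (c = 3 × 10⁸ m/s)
λ = c/f = 659.1 nm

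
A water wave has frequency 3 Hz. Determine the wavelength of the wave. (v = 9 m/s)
λ = v/f = 3 m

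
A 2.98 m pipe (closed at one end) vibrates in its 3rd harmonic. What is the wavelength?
λₙ = 4L/n = 3.973 m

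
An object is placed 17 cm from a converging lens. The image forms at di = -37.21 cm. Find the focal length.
1/f = 1/do + 1/di → f = 31.3 cm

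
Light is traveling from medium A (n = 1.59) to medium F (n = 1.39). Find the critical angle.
θc = arcsin(n₂/n₁) = 60.95°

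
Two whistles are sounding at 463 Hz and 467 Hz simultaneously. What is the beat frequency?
4 Hz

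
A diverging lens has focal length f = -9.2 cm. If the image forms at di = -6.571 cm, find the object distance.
1/do = 1/f − 1/di → do = 22.99 cm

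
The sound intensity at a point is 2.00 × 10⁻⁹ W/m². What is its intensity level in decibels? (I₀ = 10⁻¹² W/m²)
β = 10·log₁₀(I/I₀) = 33.01 dB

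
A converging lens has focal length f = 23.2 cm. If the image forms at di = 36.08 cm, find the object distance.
1/do = 1/f − 1/di → do = 64.99 cm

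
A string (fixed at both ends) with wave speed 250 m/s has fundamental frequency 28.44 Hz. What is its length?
L = v/(2f₁) = 4.395 m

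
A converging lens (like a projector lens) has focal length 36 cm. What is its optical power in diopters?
P = 1/f = 2.778 D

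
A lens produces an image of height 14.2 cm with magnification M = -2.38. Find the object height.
ho = |hi|/|M| = 5.966 cm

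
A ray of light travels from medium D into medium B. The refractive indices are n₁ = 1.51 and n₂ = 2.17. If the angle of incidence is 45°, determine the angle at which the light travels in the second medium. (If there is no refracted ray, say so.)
sin θ₂ = (n₁/n₂)·sin θ₁ = 0.492 → θ₂ = 29.47°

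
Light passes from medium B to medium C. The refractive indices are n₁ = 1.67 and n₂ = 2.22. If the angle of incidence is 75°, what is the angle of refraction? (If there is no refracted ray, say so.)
sin θ₂ = (n₁/n₂)·sin θ₁ = 0.7266 → θ₂ = 46.6°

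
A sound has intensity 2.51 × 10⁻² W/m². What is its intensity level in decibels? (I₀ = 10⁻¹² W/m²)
β = 10·log₁₀(I/I₀) = 104 dB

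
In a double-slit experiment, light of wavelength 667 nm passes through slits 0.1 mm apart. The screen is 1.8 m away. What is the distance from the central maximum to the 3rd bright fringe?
y = mλL/d = 36.02 mm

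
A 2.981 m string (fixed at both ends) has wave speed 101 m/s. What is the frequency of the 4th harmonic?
fₙ = nv/(2L) = 67.76 Hz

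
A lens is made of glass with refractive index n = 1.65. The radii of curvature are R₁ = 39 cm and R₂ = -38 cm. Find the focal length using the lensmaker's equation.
1/f = (n − 1)(1/R₁ − 1/R₂) → f = 29.61 cm (converging lens)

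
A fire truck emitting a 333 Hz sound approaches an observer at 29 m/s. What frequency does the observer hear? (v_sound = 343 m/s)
f_obs = f·v/(v − v_s) = 363.8 Hz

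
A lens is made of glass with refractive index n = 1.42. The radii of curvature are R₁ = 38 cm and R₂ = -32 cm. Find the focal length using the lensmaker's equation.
1/f = (n − 1)(1/R₁ − 1/R₂) → f = 41.36 cm (converging lens)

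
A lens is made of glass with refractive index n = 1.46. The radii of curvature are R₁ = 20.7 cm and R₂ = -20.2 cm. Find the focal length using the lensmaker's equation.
1/f = (n − 1)(1/R₁ − 1/R₂) → f = 22.22 cm (converging lens)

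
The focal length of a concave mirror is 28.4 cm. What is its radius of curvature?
R = 2|f| = 56.8 cm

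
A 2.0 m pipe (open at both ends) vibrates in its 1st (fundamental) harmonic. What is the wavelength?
λₙ = 2L/n = 4 m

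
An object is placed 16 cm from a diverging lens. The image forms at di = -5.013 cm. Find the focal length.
1/f = 1/do + 1/di → f = -7.3 cm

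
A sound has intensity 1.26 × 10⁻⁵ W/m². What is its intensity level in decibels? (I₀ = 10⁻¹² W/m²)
β = 10·log₁₀(I/I₀) = 71 dB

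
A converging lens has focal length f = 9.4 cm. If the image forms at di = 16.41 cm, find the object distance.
1/do = 1/f − 1/di → do = 22 cm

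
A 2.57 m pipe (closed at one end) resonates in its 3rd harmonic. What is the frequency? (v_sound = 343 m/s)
fₙ = nv/(4L) = 100.1 Hz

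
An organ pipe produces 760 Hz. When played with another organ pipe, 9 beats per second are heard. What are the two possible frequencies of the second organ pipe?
f₂ = 760 ± 9 Hz → 769 Hz or 751 Hz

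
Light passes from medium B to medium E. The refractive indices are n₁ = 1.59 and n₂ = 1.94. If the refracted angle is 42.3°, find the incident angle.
sin θ₁ = (n₂/n₁)·sin θ₂ → θ₁ = 55.2°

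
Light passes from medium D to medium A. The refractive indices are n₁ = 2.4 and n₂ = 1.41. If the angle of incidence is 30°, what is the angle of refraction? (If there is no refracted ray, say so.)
sin θ₂ = (n₁/n₂)·sin θ₁ = 0.8511 → θ₂ = 58.33°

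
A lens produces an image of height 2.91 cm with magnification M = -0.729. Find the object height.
ho = |hi|/|M| = 3.992 cm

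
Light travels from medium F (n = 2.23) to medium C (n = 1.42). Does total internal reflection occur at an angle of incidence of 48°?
θc = arcsin(n₂/n₁) = 39.55°; 48° > θc, so yes — total internal reflection.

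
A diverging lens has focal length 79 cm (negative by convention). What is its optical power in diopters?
P = 1/f = -1.266 D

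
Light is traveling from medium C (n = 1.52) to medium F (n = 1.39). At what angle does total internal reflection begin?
θc = arcsin(n₂/n₁) = 66.13°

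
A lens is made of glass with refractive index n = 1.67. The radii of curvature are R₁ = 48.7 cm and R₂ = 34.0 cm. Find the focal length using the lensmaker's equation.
1/f = (n − 1)(1/R₁ − 1/R₂) → f = -168.1 cm (diverging lens)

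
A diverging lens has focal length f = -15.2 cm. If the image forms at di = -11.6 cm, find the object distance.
1/do = 1/f − 1/di → do = 48.98 cm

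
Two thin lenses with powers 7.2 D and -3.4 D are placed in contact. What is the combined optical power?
P_total = P₁ + P₂ = 3.8 D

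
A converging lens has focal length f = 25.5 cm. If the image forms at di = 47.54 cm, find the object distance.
1/do = 1/f − 1/di → do = 55 cm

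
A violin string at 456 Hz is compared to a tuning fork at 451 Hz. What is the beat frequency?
5 Hz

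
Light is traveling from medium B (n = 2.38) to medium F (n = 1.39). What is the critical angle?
θc = arcsin(n₂/n₁) = 35.73°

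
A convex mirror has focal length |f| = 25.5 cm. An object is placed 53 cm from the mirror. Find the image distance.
f = −25.5 cm (convex); 1/di = 1/f − 1/do → di = -17.22 cm (virtual image, behind mirror)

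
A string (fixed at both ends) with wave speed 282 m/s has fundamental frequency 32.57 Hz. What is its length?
L = v/(2f₁) = 4.329 m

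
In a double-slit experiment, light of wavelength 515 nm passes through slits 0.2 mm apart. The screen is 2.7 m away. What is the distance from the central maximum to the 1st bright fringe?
y = mλL/d = 6.953 mm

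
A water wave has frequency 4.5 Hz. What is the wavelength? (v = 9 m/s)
λ = v/f = 2 m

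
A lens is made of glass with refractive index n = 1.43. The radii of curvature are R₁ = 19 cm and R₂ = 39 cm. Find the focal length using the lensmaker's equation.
1/f = (n − 1)(1/R₁ − 1/R₂) → f = 86.16 cm (converging lens)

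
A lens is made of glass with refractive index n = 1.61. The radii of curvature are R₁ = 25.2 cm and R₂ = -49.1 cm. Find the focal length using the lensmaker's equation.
1/f = (n − 1)(1/R₁ − 1/R₂) → f = 27.3 cm (converging lens)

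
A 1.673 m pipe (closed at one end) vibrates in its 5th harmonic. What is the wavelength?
λₙ = 4L/n = 1.338 m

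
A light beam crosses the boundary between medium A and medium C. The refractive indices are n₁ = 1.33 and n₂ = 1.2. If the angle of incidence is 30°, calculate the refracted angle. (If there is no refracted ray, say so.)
sin θ₂ = (n₁/n₂)·sin θ₁ = 0.5542 → θ₂ = 33.65°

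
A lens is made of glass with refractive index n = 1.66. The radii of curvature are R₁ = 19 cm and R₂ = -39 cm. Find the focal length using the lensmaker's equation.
1/f = (n − 1)(1/R₁ − 1/R₂) → f = 19.36 cm (converging lens)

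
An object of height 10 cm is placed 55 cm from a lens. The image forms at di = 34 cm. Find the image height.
hi = (-di/do) × ho = -6.182 cm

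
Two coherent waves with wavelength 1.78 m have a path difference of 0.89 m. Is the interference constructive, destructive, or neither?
destructive — path difference = 0.5λ, an odd multiple of λ/2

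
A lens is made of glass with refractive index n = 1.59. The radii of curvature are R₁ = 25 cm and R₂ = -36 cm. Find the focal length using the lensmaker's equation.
1/f = (n − 1)(1/R₁ − 1/R₂) → f = 25.01 cm (converging lens)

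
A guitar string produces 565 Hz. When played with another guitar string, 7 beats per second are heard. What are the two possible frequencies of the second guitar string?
f₂ = 565 ± 7 Hz → 572 Hz or 558 Hz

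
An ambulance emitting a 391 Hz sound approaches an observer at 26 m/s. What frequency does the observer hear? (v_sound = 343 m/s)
f_obs = f·v/(v − v_s) = 423.1 Hz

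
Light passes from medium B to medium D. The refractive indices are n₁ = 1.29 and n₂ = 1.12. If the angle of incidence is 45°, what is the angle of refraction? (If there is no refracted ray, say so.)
sin θ₂ = (n₁/n₂)·sin θ₁ = 0.8144 → θ₂ = 54.53°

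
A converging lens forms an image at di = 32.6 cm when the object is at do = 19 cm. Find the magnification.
M = −di/do = -1.716 (inverted image)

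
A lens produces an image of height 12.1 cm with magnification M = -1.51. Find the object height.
ho = |hi|/|M| = 8.013 cm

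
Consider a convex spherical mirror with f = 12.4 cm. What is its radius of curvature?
R = 2|f| = 24.8 cm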